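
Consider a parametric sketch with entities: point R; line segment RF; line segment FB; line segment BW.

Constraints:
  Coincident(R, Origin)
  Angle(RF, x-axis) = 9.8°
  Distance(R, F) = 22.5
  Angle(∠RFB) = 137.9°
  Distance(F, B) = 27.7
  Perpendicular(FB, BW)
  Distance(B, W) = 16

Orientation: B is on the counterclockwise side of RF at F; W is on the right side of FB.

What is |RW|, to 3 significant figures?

54.2

R is at the origin; RF runs at 9.8° with length 22.5, so F = 22.5·(cos 9.8°, sin 9.8°) = (22.2, 3.83). ∠RFB = 137.9°, so FB runs at 9.8° + (180° − 137.9°) = 51.9° from the x-axis; with |FB| = 27.7, B = F + 27.7·(cos 51.9°, sin 51.9°) = (39.3, 25.6). FB ⟂ BW; with |BW| = 16.0 on the right of FB, W = B + 16.0·(0.787, -0.617) = (51.9, 15.8). Then |RW| = |W − R| = 54.2.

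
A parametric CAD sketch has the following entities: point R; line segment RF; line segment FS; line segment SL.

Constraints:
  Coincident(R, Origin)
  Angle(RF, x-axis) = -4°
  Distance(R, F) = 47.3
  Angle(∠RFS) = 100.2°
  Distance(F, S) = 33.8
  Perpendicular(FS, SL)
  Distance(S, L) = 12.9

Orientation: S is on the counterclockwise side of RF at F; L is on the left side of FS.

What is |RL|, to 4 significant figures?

53.96

∠RFS = 100.2°, so FS runs at -4.0° + (180° − 100.2°) = 75.80° from the x-axis; with |FS| = 33.8, S = F + 33.8·(cos 75.80°, sin 75.80°) = (55.48, 29.47). FS is perpendicular to SL; with |SL| = 12.9 on the left of FS, L = S + 12.9·(-0.9694, 0.2453) = (42.97, 32.63). Then |RL| = |L − R| = 53.96.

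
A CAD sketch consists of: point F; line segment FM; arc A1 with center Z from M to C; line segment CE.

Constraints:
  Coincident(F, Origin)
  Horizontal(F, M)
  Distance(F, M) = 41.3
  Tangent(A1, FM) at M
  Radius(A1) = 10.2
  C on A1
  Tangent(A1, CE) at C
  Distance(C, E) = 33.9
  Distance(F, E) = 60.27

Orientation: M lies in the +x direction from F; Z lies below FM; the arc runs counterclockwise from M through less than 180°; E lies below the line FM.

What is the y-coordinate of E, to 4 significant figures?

-45.55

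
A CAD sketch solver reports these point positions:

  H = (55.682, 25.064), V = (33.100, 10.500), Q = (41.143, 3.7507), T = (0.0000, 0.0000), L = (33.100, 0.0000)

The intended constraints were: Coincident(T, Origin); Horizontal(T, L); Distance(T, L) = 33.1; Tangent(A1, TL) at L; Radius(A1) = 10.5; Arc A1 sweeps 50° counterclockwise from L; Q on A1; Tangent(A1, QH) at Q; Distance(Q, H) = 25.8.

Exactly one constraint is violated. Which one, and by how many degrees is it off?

Tangent(A1, QH) at Q — off by 5.70°.

T = (0.00, 0.00) ✓; T.y = 0.00, L.y = 0.00 ✓; |TL| = 33.10 ✓; ∠(VL, LT) = 90.00° ✓; |VL| = 10.50 ✓; bearing(V→Q) − bearing(V→L) = 50.00° ✓; |VQ| = 10.50 ✓; ∠(VQ, QH) = 84.30° ✗; |QH| = 25.80 ✓.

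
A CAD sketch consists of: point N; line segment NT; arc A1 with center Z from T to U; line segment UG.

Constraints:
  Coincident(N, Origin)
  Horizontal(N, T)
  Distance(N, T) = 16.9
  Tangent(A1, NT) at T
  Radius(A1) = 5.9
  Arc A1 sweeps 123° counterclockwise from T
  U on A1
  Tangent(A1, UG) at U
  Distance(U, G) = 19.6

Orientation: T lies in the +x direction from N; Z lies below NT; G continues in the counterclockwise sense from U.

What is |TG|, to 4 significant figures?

26.19

N is at the origin; NT is horizontal with |NT| = 16.9 and T on the +x side, so T = (16.90, 0.000). A1 meets NT tangentially, so ZT is at right angles to NT, so Z = T + (0, -5.9) = (16.90, -5.900). On A1, T sits at bearing 90° from Z; a 123° counterclockwise sweep puts U at bearing 213°, so U = Z + 5.9·(cos 213°, sin 213°) = (11.95, -9.113). Since A1 is tangent to UG there, ZU ⟂ UG, so UG runs along (−sin 213°, cos 213°); with |UG| = 19.6, G = (22.63, -25.55). Then |TG| = |G − T| = 26.19.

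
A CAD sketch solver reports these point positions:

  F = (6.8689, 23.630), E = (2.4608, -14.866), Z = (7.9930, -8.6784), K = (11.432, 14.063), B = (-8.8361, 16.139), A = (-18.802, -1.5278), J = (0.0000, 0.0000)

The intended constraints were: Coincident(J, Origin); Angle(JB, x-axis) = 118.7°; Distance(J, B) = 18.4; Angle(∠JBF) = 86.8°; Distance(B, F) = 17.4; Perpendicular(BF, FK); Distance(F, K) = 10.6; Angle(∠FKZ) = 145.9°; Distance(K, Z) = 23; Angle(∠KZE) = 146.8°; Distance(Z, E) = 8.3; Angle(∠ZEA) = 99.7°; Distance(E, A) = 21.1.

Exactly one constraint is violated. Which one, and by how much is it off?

Distance(E, A) = 21.1 — off by 4.00.

J = (0.00, 0.00) ✓; JB at 118.7° ✓; |JB| = 18.40 ✓; ∠JBF = 86.80° ✓; |BF| = 17.40 ✓; ∠(BF, FK) = 90.00° ✓; |FK| = 10.60 ✓; ∠FKZ = 145.9° ✓; |KZ| = 23.00 ✓; ∠KZE = 146.8° ✓; |ZE| = 8.300 ✓; ∠ZEA = 99.70° ✓; |EA| = 25.10 ✗.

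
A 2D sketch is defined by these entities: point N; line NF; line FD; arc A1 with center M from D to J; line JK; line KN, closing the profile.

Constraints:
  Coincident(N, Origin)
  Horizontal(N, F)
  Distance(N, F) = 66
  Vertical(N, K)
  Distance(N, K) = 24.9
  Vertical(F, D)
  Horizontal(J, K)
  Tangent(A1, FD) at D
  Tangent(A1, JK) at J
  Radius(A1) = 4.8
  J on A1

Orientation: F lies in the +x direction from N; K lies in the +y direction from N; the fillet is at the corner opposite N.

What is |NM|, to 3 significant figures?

64.4

N and K share the same x with |NK| = 24.9 and K on the +y side, so K = (0.00, 24.9). The virtual corner opposite N is at (66.0, 24.9). Tangency of A1 to FD means the radius MD is perpendicular to FD and the tangent condition forces MJ to be normal to JK, with radius 4.8, so the center M sits 4.8 in from both sides at M = (61.2, 20.1). Then |NM| = |M − N| = 64.4.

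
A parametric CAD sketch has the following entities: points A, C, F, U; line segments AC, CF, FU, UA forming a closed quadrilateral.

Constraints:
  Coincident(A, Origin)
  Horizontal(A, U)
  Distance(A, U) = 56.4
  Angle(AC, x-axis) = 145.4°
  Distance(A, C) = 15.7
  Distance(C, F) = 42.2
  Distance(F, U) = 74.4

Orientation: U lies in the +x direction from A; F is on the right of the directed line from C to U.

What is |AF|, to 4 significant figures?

34.72

Checks: |CF| = 42.20 ✓; |FU| = 74.40 ✓.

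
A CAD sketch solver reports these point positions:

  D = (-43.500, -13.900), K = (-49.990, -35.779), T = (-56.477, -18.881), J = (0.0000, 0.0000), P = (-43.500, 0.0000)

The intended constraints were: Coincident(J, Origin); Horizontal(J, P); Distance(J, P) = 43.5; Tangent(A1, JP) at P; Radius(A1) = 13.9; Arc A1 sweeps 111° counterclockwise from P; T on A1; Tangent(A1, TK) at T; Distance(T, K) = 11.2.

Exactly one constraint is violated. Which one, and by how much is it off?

Distance(T, K) = 11.2 — off by 6.90.

J = (0.00, 0.00) ✓; J.y = 0.00, P.y = 0.00 ✓; |JP| = 43.50 ✓; ∠(DP, PJ) = 90.00° ✓; |DP| = 13.90 ✓; bearing(D→T) − bearing(D→P) = 111.0° ✓; |DT| = 13.90 ✓; ∠(DT, TK) = 90.00° ✓; |TK| = 18.10 ✗.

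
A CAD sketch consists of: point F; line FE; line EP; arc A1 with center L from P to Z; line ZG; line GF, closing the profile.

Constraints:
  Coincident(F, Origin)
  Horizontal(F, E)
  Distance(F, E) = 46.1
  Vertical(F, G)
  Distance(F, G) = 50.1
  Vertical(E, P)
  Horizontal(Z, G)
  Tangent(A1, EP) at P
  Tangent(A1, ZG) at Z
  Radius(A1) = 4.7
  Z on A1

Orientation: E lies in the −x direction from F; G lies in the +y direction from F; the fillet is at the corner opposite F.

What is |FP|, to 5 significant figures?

64.702

The virtual corner opposite F is at (-46.100, 50.100). Since A1 is tangent to EP there, LP ⟂ EP and since A1 is tangent to ZG there, LZ ⟂ ZG, with radius 4.7, so the center L sits 4.7 in from both sides at L = (-41.400, 45.400). That places the tangent points at P = (-46.100, 45.400) on EP and Z = (-41.400, 50.100) on ZG. Then |FP| = |P − F| = 64.702.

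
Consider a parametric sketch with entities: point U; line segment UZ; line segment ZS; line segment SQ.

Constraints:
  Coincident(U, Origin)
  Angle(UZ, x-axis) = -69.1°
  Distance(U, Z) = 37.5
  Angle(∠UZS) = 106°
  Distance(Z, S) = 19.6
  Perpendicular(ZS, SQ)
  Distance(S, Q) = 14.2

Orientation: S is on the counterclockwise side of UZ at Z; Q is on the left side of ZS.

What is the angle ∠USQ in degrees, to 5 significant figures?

39.709°

U is at the origin; UZ runs at -69.1° with length 37.5, so Z = 37.5·(cos -69.1°, sin -69.1°) = (13.378, -35.033). ∠UZS = 106.0°, so ZS runs at -69.1° + (180° − 106.0°) = 4.9000° from the x-axis; with |ZS| = 19.6, S = Z + 19.6·(cos 4.9000°, sin 4.9000°) = (32.906, -33.358). ZS is perpendicular to SQ; with |SQ| = 14.2 on the left of ZS, Q = S + 14.2·(-0.085417, 0.99635) = (31.693, -19.210). Then cos ∠USQ = SU·SQ / (|SU||SQ|), giving 39.709°.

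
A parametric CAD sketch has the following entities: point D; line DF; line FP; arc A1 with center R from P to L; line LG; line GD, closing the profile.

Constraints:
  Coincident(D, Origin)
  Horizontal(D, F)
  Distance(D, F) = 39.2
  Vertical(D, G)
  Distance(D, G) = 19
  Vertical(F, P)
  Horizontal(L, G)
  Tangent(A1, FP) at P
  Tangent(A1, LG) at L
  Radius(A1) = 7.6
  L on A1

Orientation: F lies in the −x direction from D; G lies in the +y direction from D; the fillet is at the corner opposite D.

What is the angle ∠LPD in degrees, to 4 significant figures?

61.22°

D is at the origin; D and F share the same y with |DF| = 39.2 and F on the −x side, so F = (-39.20, 0.000). D and G share the same x with |DG| = 19.0 and G on the +y side, so G = (0.000, 19.00). The virtual corner opposite D is at (-39.20, 19.00). The tangent condition forces RP to be normal to FP and the tangent condition forces RL to be normal to LG, with radius 7.6, so the center R sits 7.6 in from both sides at R = (-31.60, 11.40). That places the tangent points at P = (-39.20, 11.40) on FP and L = (-31.60, 19.00) on LG. Then cos ∠LPD = PL·PD / (|PL||PD|), giving 61.22°.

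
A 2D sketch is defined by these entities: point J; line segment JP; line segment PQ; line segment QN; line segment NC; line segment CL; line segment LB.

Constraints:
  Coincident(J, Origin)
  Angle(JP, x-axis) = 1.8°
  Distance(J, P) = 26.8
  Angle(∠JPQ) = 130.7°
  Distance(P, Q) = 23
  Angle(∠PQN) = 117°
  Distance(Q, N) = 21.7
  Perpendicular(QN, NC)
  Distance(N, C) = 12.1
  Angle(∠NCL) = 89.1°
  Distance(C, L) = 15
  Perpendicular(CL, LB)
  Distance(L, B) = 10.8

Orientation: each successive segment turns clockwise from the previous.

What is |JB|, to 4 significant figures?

44.80

J is at the origin; JP runs at 1.8° with length 26.8, so P = (26.79, 0.8418). ∠JPQ = 130.7° gives PQ at -47.50° from the x-axis; with |PQ| = 23.0, Q = (42.33, -16.12). ∠PQN = 117.0° gives QN at -110.5° from the x-axis; with |QN| = 21.7, N = (34.73, -36.44). QN ⟂ NC, so NC runs at 159.5°; with |NC| = 12.1, C = (23.39, -32.20). ∠NCL = 89.1° gives CL at 68.60° from the x-axis; with |CL| = 15.0, L = (28.87, -18.24). CL is perpendicular to LB, so LB runs at -21.40°; with |LB| = 10.8, B = (38.92, -22.18). Then |JB| = |B − J| = 44.80.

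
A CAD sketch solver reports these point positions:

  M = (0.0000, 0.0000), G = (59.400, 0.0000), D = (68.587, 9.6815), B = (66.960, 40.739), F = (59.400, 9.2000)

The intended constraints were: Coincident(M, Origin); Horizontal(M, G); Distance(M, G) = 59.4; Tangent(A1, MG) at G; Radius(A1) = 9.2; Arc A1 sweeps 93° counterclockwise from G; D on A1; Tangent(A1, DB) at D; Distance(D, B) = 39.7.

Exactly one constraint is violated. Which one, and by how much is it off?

Distance(D, B) = 39.7 — off by 8.60.

M = (0.00, 0.00) ✓; M.y = 0.00, G.y = 0.00 ✓; |MG| = 59.40 ✓; ∠(FG, GM) = 90.00° ✓; |FG| = 9.200 ✓; bearing(F→D) − bearing(F→G) = 93.00° ✓; |FD| = 9.200 ✓; ∠(FD, DB) = 90.00° ✓; |DB| = 31.10 ✗.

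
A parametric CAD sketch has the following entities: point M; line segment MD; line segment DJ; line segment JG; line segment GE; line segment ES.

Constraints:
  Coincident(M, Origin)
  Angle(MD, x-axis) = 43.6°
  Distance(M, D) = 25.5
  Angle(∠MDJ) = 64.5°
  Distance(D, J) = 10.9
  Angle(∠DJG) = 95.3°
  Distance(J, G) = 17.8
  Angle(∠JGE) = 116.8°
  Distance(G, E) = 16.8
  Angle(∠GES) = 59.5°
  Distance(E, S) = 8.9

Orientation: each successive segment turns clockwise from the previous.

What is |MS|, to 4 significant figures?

13.94

M is at the origin; MD runs at 43.6° with length 25.5, so D = (18.47, 17.59). ∠MDJ = 64.5° gives DJ at -71.90° from the x-axis; with |DJ| = 10.9, J = (21.85, 7.225). ∠DJG = 95.3° gives JG at -156.6° from the x-axis; with |JG| = 17.8, G = (5.517, 0.1554). ∠JGE = 116.8° gives GE at 140.2° from the x-axis; with |GE| = 16.8, E = (-7.390, 10.91). ∠GES = 59.5° gives ES at 19.70° from the x-axis; with |ES| = 8.9, S = (0.9886, 13.91). Then |MS| = |S − M| = 13.94.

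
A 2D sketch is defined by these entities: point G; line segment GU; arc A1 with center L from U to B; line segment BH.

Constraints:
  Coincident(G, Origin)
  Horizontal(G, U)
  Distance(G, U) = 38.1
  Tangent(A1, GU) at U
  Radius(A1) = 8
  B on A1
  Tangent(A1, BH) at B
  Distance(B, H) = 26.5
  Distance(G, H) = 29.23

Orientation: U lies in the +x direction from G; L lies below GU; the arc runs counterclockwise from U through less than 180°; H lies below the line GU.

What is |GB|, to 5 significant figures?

31.837

Checks: G.y = 0.00, U.y = 0.00 ✓; |LB| = 8.000 ✓; ∠(LB, BH) = 90.00° ✓; |BH| = 26.50 ✓; |GH| = 29.23 ✓.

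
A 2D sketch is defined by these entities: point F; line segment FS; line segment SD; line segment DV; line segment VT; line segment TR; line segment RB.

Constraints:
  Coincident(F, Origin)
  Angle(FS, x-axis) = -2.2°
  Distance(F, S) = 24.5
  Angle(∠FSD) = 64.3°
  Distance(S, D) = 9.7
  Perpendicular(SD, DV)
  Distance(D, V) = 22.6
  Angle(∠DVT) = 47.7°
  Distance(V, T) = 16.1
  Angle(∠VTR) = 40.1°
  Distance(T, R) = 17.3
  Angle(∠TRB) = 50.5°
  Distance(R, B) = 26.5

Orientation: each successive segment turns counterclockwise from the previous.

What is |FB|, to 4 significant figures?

16.62

∠VTR = 40.1° gives TR at 115.7° from the x-axis; with |TR| = 17.3, R = (7.071, 7.932). ∠TRB = 50.5° gives RB at -114.8° from the x-axis; with |RB| = 26.5, B = (-4.044, -16.12). Then |FB| = |B − F| = 16.62.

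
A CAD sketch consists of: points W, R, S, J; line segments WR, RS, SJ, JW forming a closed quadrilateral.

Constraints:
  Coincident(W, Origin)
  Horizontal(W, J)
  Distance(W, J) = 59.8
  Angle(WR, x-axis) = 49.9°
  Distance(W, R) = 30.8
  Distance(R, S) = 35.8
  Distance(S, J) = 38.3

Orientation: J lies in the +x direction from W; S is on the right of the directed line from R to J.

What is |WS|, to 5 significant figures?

26.366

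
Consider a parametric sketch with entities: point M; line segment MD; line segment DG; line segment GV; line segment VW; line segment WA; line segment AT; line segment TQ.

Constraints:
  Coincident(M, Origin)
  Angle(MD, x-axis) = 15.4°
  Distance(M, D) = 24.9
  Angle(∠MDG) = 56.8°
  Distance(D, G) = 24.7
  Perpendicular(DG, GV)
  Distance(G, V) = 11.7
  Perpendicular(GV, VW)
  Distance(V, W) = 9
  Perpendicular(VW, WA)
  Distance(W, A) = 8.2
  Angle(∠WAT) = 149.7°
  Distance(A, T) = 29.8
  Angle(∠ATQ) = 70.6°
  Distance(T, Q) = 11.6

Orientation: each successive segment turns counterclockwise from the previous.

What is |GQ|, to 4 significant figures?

19.04

M is at the origin; MD runs at 15.4° with length 24.9, so D = (24.01, 6.612). ∠MDG = 56.8° gives DG at 138.6° from the x-axis; with |DG| = 24.7, G = (5.478, 22.95). The perpendicularity gives GV at right angles to DG, so GV runs at -131.4°; with |GV| = 11.7, V = (-2.259, 14.17). The perpendicularity gives VW at right angles to GV, so VW runs at -41.40°; with |VW| = 9.0, W = (4.492, 8.219). VW is perpendicular to WA, so WA runs at 48.60°; with |WA| = 8.2, A = (9.915, 14.37). ∠WAT = 149.7° gives AT at 78.90° from the x-axis; with |AT| = 29.8, T = (15.65, 43.61). ∠ATQ = 70.6° gives TQ at -171.7° from the x-axis; with |TQ| = 11.6, Q = (4.173, 41.94). Then |GQ| = |Q − G| = 19.04.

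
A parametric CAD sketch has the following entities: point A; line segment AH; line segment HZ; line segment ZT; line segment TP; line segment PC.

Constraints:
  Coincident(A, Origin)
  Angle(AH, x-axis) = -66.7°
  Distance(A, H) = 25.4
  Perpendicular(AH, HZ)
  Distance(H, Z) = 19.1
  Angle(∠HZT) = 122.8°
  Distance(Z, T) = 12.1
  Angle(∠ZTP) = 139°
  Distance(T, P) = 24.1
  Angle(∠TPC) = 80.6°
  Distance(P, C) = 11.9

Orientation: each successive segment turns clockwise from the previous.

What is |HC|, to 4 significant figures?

32.31

∠ZTP = 139.0° gives TP at 105.1° from the x-axis; with |TP| = 24.1, P = (-23.82, -0.8669). ∠TPC = 80.6° gives PC at 5.700° from the x-axis; with |PC| = 11.9, C = (-11.98, 0.3151). Then |HC| = |C − H| = 32.31.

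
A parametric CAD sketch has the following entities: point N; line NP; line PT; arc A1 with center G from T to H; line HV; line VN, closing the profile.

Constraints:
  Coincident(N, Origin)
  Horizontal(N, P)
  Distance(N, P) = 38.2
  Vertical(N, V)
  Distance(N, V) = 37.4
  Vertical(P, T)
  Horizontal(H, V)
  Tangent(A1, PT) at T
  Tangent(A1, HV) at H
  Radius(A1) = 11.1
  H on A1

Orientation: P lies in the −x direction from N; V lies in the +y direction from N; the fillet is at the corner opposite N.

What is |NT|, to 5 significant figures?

46.378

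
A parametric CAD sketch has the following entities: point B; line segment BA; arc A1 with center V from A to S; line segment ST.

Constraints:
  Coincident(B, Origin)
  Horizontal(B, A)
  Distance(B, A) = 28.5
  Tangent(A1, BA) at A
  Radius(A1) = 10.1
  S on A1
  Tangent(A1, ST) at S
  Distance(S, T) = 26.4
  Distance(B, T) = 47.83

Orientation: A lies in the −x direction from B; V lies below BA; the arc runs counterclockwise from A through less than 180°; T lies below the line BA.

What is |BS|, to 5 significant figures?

40.335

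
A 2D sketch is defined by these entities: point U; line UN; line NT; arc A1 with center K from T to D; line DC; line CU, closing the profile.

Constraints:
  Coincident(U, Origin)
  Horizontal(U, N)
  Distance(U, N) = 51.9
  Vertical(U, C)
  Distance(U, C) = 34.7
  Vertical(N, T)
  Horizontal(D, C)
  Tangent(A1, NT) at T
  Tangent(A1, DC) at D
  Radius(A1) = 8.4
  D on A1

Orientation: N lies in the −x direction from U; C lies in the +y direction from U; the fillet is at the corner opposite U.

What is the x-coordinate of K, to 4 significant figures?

-43.50

U is at the origin; UN is horizontal with |UN| = 51.9 and N on the −x side, so N = (-51.90, 0.000). UC is vertical with |UC| = 34.7 and C on the +y side, so C = (0.000, 34.70). The virtual corner opposite U is at (-51.90, 34.70). Tangency of A1 to NT means the radius KT is perpendicular to NT and A1 meets DC tangentially, so KD is at right angles to DC, with radius 8.4, so the center K sits 8.4 in from both sides at K = (-43.50, 26.30). So K.x = -43.50.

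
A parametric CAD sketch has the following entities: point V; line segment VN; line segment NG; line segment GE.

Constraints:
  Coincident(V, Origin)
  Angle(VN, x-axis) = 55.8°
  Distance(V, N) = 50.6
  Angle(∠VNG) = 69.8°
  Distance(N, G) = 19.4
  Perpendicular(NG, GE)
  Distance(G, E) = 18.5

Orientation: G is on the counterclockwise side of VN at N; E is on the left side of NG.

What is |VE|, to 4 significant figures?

29.05

∠VNG = 69.8°, so NG runs at 55.8° + (180° − 69.8°) = 166.0° from the x-axis; with |NG| = 19.4, G = N + 19.4·(cos 166.0°, sin 166.0°) = (9.618, 46.54). NG ⟂ GE; with |GE| = 18.5 on the left of NG, E = G + 18.5·(-0.2419, -0.9703) = (5.142, 28.59). Then |VE| = |E − V| = 29.05.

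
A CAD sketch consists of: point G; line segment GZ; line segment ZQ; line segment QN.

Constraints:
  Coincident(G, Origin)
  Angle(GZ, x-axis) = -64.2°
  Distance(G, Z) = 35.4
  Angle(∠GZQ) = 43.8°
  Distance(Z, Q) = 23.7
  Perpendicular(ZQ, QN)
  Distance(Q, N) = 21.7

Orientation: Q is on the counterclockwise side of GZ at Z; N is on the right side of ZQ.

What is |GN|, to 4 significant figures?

46.24

G is at the origin; GZ runs at -64.2° with length 35.4, so Z = 35.4·(cos -64.2°, sin -64.2°) = (15.41, -31.87). ∠GZQ = 43.8°, so ZQ runs at -64.2° + (180° − 43.8°) = 72.00° from the x-axis; with |ZQ| = 23.7, Q = Z + 23.7·(cos 72.00°, sin 72.00°) = (22.73, -9.331). ZQ ⟂ QN; with |QN| = 21.7 on the right of ZQ, N = Q + 21.7·(0.9511, -0.3090) = (43.37, -16.04). Then |GN| = |N − G| = 46.24.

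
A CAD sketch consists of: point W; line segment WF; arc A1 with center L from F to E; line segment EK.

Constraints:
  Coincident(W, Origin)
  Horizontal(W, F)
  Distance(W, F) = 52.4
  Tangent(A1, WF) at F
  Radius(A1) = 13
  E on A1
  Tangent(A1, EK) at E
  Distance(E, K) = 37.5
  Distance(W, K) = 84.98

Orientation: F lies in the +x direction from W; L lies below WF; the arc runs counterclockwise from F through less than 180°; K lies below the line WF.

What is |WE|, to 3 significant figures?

48.5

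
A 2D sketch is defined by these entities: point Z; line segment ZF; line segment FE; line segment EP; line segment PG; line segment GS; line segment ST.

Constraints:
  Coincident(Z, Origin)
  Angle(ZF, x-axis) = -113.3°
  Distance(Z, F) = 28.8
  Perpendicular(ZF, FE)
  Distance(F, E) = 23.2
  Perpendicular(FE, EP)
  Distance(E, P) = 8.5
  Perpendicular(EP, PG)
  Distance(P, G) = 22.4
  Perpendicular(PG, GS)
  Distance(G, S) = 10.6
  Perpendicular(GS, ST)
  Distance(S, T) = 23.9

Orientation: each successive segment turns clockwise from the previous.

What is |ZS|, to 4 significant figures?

30.91

Z is at the origin; ZF runs at -113.3° with length 28.8, so F = (-11.39, -26.45). The perpendicularity gives FE at right angles to ZF, so FE runs at 156.7°; with |FE| = 23.2, E = (-32.70, -17.27). The perpendicularity gives EP at right angles to FE, so EP runs at 66.70°; with |EP| = 8.5, P = (-29.34, -9.468). EP is perpendicular to PG, so PG runs at -23.30°; with |PG| = 22.4, G = (-8.764, -18.33). PG ⟂ GS, so GS runs at -113.3°; with |GS| = 10.6, S = (-12.96, -28.06). Then |ZS| = |S − Z| = 30.91.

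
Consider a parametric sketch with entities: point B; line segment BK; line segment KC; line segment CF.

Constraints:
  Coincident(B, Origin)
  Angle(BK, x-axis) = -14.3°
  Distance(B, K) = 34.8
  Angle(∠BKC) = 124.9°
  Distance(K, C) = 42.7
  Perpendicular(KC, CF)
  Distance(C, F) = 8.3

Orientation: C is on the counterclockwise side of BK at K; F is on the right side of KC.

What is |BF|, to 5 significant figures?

72.646

B is at the origin; BK runs at -14.3° with length 34.8, so K = 34.8·(cos -14.3°, sin -14.3°) = (33.722, -8.5956). ∠BKC = 124.9°, so KC runs at -14.3° + (180° − 124.9°) = 40.800° from the x-axis; with |KC| = 42.7, C = K + 42.7·(cos 40.800°, sin 40.800°) = (66.045, 19.305). KC ⟂ CF; with |CF| = 8.3 on the right of KC, F = C + 8.3·(0.65342, -0.75700) = (71.469, 13.022). Then |BF| = |F − B| = 72.646.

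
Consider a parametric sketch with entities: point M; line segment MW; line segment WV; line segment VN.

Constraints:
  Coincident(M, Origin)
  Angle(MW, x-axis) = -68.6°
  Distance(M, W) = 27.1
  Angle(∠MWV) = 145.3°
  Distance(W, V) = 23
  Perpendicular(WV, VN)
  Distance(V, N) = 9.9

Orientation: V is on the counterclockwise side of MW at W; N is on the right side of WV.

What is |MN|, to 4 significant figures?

51.88

M is at the origin; MW runs at -68.6° with length 27.1, so W = 27.1·(cos -68.6°, sin -68.6°) = (9.888, -25.23). ∠MWV = 145.3°, so WV runs at -68.6° + (180° − 145.3°) = -33.90° from the x-axis; with |WV| = 23.0, V = W + 23.0·(cos -33.90°, sin -33.90°) = (28.98, -38.06). WV is perpendicular to VN; with |VN| = 9.9 on the right of WV, N = V + 9.9·(-0.5577, -0.8300) = (23.46, -46.28). Then |MN| = |N − M| = 51.88.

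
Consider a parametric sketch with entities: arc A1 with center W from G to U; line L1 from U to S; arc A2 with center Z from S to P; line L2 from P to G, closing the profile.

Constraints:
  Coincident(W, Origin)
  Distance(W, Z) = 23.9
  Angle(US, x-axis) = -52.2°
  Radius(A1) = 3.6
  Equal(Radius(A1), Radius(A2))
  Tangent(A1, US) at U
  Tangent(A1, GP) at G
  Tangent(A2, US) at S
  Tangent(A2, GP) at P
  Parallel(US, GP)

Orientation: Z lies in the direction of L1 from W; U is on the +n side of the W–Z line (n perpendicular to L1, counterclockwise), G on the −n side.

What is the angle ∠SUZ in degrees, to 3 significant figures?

8.57°

The slot axis is L1's direction at -52.2°, so u = (cos -52.2°, sin -52.2°) = (0.613, -0.790) and n = (−sin -52.2°, cos -52.2°) = (0.790, 0.613). W is at the origin and Z lies 23.9 along u from W, so Z = 23.9·u = (14.6, -18.9). Tangency of A1 to both parallel lines with radius 3.6 puts U and G at W ± 3.6·n: U = (2.84, 2.21), G = (-2.84, -2.21). Equal radii place S and P the same way about Z: S = Z + 3.6·n = (17.5, -16.7), P = Z − 3.6·n = (11.8, -21.1). Then cos ∠SUZ = US·UZ / (|US||UZ|), giving 8.57°.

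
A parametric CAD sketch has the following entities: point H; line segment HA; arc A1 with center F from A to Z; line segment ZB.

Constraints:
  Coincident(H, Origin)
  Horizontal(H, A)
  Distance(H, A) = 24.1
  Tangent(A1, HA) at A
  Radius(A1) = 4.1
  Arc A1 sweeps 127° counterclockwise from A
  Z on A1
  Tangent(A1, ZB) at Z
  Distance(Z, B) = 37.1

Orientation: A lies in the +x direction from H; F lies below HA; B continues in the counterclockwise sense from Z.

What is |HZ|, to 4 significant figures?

21.84

The tangent condition forces FA to be normal to HA, so F = A + (0, -4.1) = (24.10, -4.100). On A1, A sits at bearing 90° from F; a 127° counterclockwise sweep puts Z at bearing 217°, so Z = F + 4.1·(cos 217°, sin 217°) = (20.83, -6.567). Then |HZ| = |Z − H| = 21.84.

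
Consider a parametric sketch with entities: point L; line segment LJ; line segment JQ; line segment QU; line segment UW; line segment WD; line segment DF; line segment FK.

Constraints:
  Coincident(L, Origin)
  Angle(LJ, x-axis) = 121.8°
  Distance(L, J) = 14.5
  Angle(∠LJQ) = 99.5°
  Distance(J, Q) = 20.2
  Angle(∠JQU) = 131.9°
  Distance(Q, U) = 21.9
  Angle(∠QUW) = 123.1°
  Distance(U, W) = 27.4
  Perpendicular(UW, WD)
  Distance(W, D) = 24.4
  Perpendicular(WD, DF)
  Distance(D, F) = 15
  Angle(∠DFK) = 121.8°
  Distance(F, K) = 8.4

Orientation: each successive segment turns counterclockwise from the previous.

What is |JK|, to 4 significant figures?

25.31

L is at the origin; LJ runs at 121.8° with length 14.5, so J = (-7.641, 12.32). ∠LJQ = 99.5° gives JQ at -157.7° from the x-axis; with |JQ| = 20.2, Q = (-26.33, 4.658). ∠JQU = 131.9° gives QU at -109.6° from the x-axis; with |QU| = 21.9, U = (-33.68, -15.97). ∠QUW = 123.1° gives UW at -52.70° from the x-axis; with |UW| = 27.4, W = (-17.07, -37.77). UW is perpendicular to WD, so WD runs at 37.30°; with |WD| = 24.4, D = (2.337, -22.98). The perpendicularity gives DF at right angles to WD, so DF runs at 127.3°; with |DF| = 15.0, F = (-6.753, -11.05). ∠DFK = 121.8° gives FK at -174.5° from the x-axis; with |FK| = 8.4, K = (-15.11, -11.86). Then |JK| = |K − J| = 25.31.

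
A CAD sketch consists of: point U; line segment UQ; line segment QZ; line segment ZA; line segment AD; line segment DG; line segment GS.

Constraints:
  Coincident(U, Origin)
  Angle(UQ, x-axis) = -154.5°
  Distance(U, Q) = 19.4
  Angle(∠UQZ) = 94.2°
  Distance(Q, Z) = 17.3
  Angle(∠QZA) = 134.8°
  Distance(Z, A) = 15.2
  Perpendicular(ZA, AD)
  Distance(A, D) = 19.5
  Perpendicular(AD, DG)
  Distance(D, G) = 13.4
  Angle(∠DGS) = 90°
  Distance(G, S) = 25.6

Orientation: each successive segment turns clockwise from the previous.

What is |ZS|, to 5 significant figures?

6.3600

The perpendicularity gives DG at right angles to AD, so DG runs at -105.50°; with |DG| = 13.4, G = (-6.8098, 3.1988). ∠DGS = 90.0° gives GS at 164.50° from the x-axis; with |GS| = 25.6, S = (-31.479, 10.040). Then |ZS| = |S − Z| = 6.3600.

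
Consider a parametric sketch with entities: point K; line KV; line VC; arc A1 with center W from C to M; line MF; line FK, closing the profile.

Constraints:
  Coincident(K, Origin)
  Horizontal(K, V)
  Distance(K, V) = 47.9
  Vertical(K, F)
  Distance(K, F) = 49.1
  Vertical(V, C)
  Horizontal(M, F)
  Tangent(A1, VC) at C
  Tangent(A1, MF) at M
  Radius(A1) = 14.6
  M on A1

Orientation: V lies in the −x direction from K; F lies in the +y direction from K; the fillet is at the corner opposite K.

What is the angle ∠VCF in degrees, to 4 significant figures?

107.0°

K is at the origin; K and V share the same y with |KV| = 47.9 and V on the −x side, so V = (-47.90, 0.000). K and F share the same x with |KF| = 49.1 and F on the +y side, so F = (0.000, 49.10). The virtual corner opposite K is at (-47.90, 49.10). A1 meets VC tangentially, so WC is at right angles to VC and the tangent condition forces WM to be normal to MF, with radius 14.6, so the center W sits 14.6 in from both sides at W = (-33.30, 34.50). That places the tangent points at C = (-47.90, 34.50) on VC and M = (-33.30, 49.10) on MF. Then cos ∠VCF = CV·CF / (|CV||CF|), giving 107.0°.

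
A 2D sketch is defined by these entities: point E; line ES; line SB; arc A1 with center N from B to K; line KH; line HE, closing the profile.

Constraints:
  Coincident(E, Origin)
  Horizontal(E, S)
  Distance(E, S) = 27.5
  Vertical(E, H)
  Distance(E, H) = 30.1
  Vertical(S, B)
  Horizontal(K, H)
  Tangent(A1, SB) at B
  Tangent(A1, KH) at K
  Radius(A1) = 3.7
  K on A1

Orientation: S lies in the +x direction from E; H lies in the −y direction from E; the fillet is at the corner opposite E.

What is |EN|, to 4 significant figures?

35.54

E is at the origin; ES is horizontal with |ES| = 27.5 and S on the +x side, so S = (27.50, 0.000). EH is vertical with |EH| = 30.1 and H on the −y side, so H = (0.000, -30.10). The virtual corner opposite E is at (27.50, -30.10). Tangency of A1 to SB means the radius NB is perpendicular to SB and tangency of A1 to KH means the radius NK is perpendicular to KH, with radius 3.7, so the center N sits 3.7 in from both sides at N = (23.80, -26.40). Then |EN| = |N − E| = 35.54.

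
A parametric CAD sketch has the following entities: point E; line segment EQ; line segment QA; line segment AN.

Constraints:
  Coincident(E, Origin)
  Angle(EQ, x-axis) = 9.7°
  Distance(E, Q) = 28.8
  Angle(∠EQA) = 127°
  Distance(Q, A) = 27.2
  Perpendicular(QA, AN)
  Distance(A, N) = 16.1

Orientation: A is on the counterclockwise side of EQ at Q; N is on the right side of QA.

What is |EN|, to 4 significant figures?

59.26

∠EQA = 127.0°, so QA runs at 9.7° + (180° − 127.0°) = 62.70° from the x-axis; with |QA| = 27.2, A = Q + 27.2·(cos 62.70°, sin 62.70°) = (40.86, 29.02). QA ⟂ AN; with |AN| = 16.1 on the right of QA, N = A + 16.1·(0.8886, -0.4586) = (55.17, 21.64). Then |EN| = |N − E| = 59.26.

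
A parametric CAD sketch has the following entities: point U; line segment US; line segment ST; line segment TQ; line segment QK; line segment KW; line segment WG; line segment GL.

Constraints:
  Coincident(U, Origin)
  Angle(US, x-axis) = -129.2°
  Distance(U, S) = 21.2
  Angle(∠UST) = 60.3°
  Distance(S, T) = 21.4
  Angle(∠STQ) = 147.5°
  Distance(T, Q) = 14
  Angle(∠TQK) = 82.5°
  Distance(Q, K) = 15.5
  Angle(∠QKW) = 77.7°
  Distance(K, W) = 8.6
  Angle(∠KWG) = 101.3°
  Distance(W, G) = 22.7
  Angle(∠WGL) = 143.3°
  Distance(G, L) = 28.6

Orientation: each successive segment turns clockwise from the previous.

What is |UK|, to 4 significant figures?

12.78

U is at the origin; US runs at -129.2° with length 21.2, so S = (-13.40, -16.43). ∠UST = 60.3° gives ST at 111.1° from the x-axis; with |ST| = 21.4, T = (-21.10, 3.536). ∠STQ = 147.5° gives TQ at 78.60° from the x-axis; with |TQ| = 14.0, Q = (-18.34, 17.26). ∠TQK = 82.5° gives QK at -18.90° from the x-axis; with |QK| = 15.5, K = (-3.671, 12.24). Then |UK| = |K − U| = 12.78.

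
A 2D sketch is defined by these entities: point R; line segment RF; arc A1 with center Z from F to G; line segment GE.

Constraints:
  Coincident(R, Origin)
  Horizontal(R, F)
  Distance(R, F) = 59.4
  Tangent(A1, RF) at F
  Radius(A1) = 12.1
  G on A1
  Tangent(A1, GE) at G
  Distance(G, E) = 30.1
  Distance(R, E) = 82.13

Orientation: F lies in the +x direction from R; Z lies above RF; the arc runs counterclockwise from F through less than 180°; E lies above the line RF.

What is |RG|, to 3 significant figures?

72.6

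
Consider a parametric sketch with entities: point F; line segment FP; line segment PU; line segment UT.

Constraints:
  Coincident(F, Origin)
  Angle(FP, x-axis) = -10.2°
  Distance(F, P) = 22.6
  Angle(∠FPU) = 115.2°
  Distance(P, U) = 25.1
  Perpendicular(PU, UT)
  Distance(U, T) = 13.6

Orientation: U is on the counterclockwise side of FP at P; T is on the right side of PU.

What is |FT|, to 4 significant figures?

48.63

∠FPU = 115.2°, so PU runs at -10.2° + (180° − 115.2°) = 54.60° from the x-axis; with |PU| = 25.1, U = P + 25.1·(cos 54.60°, sin 54.60°) = (36.78, 16.46). The perpendicularity gives UT at right angles to PU; with |UT| = 13.6 on the right of PU, T = U + 13.6·(0.8151, -0.5793) = (47.87, 8.579). Then |FT| = |T − F| = 48.63.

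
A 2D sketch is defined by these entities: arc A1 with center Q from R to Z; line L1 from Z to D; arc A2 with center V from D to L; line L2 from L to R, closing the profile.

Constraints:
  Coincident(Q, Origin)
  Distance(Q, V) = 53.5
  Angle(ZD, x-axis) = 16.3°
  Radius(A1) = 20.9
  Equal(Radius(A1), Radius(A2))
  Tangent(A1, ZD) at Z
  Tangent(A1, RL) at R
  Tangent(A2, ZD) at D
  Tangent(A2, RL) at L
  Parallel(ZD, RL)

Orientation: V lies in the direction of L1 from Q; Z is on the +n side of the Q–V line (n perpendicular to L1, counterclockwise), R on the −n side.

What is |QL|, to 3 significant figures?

57.4

The slot axis is L1's direction at 16.3°, so u = (cos 16.3°, sin 16.3°) = (0.960, 0.281) and n = (−sin 16.3°, cos 16.3°) = (-0.281, 0.960). Q is at the origin and V lies 53.5 along u from Q, so V = 53.5·u = (51.3, 15.0). Tangency of A1 to both parallel lines with radius 20.9 puts Z and R at Q ± 20.9·n: Z = (-5.87, 20.1), R = (5.87, -20.1). Equal radii place D and L the same way about V: D = V + 20.9·n = (45.5, 35.1), L = V − 20.9·n = (57.2, -5.04). Then |QL| = |L − Q| = 57.4.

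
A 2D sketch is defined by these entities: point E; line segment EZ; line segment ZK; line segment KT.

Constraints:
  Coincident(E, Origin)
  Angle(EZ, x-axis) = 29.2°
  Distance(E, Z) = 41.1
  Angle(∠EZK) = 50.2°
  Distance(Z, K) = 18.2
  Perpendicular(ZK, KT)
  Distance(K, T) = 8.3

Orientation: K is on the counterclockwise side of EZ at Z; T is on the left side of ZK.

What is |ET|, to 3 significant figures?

24.6

∠EZK = 50.2°, so ZK runs at 29.2° + (180° − 50.2°) = 159° from the x-axis; with |ZK| = 18.2, K = Z + 18.2·(cos 159°, sin 159°) = (18.9, 26.6). ZK is perpendicular to KT; with |KT| = 8.3 on the left of ZK, T = K + 8.3·(-0.358, -0.934) = (15.9, 18.8). Then |ET| = |T − E| = 24.6.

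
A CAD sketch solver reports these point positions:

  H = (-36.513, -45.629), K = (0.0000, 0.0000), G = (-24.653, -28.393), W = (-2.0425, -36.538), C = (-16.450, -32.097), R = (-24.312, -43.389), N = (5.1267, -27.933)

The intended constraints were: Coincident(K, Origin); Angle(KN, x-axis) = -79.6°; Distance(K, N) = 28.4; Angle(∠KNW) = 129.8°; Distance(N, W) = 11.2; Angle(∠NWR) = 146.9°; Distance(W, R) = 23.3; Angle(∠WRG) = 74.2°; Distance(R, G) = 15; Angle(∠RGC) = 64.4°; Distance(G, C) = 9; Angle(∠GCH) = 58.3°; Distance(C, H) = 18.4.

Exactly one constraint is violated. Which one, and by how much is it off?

Distance(C, H) = 18.4 — off by 5.80.

K = (0.00, 0.00) ✓; KN at -79.60° ✓; |KN| = 28.40 ✓; ∠KNW = 129.8° ✓; |NW| = 11.20 ✓; ∠NWR = 146.9° ✓; |WR| = 23.30 ✓; ∠WRG = 74.20° ✓; |RG| = 15.00 ✓; ∠RGC = 64.40° ✓; |GC| = 9.000 ✓; ∠GCH = 58.30° ✓; |CH| = 24.20 ✗.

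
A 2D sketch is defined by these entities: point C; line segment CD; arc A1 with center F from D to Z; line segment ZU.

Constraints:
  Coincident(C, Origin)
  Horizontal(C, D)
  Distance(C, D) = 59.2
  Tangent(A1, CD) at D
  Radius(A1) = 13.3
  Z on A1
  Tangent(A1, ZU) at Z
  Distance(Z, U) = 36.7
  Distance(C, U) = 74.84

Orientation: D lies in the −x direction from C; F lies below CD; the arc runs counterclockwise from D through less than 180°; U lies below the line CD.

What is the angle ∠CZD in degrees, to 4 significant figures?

43.53°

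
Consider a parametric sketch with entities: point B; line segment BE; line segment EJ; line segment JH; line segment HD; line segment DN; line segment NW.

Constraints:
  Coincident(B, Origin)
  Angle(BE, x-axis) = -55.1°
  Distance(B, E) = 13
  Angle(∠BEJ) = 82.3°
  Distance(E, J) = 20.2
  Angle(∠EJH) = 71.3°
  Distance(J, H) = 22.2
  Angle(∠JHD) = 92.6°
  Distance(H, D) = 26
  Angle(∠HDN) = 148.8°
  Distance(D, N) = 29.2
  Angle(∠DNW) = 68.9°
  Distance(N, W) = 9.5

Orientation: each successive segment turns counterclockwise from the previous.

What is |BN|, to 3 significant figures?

39.2

B is at the origin; BE runs at -55.1° with length 13.0, so E = (7.44, -10.7). ∠BEJ = 82.3° gives EJ at 42.6° from the x-axis; with |EJ| = 20.2, J = (22.3, 3.01). ∠EJH = 71.3° gives JH at 151° from the x-axis; with |JH| = 22.2, H = (2.83, 13.7). ∠JHD = 92.6° gives HD at -121° from the x-axis; with |HD| = 26.0, D = (-10.7, -8.54). ∠HDN = 148.8° gives DN at -90.1° from the x-axis; with |DN| = 29.2, N = (-10.7, -37.7). Then |BN| = |N − B| = 39.2.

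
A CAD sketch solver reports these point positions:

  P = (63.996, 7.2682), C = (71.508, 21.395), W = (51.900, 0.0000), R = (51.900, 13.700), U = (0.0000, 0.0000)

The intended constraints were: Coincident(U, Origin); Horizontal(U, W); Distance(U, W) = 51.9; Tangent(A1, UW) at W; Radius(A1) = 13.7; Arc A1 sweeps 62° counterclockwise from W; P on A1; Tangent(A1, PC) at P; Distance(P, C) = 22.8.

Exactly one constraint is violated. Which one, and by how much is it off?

Distance(P, C) = 22.8 — off by 6.80.

U = (0.00, 0.00) ✓; U.y = 0.00, W.y = 0.00 ✓; |UW| = 51.90 ✓; ∠(RW, WU) = 90.00° ✓; |RW| = 13.70 ✓; bearing(R→P) − bearing(R→W) = 62.00° ✓; |RP| = 13.70 ✓; ∠(RP, PC) = 90.00° ✓; |PC| = 16.00 ✗.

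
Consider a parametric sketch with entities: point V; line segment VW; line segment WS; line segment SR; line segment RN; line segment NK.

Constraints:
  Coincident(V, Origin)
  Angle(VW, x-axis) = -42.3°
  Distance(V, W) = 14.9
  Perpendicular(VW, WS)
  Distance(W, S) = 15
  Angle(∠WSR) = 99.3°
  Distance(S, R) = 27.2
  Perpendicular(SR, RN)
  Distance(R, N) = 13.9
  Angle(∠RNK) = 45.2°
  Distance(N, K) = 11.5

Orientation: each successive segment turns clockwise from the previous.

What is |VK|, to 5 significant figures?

13.266

The perpendicularity gives RN at right angles to SR, so RN runs at 57.000°; with |RN| = 13.9, N = (-14.316, 5.3493). ∠RNK = 45.2° gives NK at -77.800° from the x-axis; with |NK| = 11.5, K = (-11.886, -5.8909). Then |VK| = |K − V| = 13.266.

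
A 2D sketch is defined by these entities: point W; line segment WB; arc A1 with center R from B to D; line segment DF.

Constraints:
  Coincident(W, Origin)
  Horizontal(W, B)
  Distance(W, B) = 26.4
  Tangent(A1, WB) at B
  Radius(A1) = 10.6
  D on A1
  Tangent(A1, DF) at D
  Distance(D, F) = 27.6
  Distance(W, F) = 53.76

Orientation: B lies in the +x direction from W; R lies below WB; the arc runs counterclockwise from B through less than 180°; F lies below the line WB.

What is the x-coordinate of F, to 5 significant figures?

38.406

W is at the origin; W and B share the same y with |WB| = 26.4 and B on the +x side, so B = (26.400, 0.0000). Tangency of A1 to WB means the radius RB is perpendicular to WB, so R = B + (0, -10.6) = (26.400, -10.600). Since RD ⟂ DF (tangency), |RF| = √(10.6² + 27.6²) = 29.566 regardless of where D sits on A1. So F lies on both circle(W, 53.76) and circle(R, 29.566); the below-WB intersection is F = (38.406, -37.618). D is the foot of the tangent from F: D = (18.901, -18.091).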